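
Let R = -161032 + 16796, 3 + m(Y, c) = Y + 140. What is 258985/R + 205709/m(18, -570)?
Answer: 29630500649/22356580 ≈ 1325.4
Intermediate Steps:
m(Y, c) = 137 + Y (m(Y, c) = -3 + (Y + 140) = -3 + (140 + Y) = 137 + Y)
R = -144236
258985/R + 205709/m(18, -570) = 258985/(-144236) + 205709/(137 + 18) = 258985*(-1/144236) + 205709/155 = -258985/144236 + 205709*(1/155) = -258985/144236 + 205709/155 = 29630500649/22356580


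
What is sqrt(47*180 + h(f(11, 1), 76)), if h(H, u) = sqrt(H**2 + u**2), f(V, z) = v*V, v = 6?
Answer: sqrt(8460 + 2*sqrt(2533)) ≈ 92.524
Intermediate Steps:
f(V, z) = 6*V
sqrt(47*180 + h(f(11, 1), 76)) = sqrt(47*180 + sqrt((6*11)**2 + 76**2)) = sqrt(8460 + sqrt(66**2 + 5776)) = sqrt(8460 + sqrt(4356 + 5776)) = sqrt(8460 + sqrt(10132)) = sqrt(8460 + 2*sqrt(2533))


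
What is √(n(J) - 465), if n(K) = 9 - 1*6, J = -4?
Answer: I*√462 ≈ 21.494*I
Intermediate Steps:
n(K) = 3 (n(K) = 9 - 6 = 3)
√(n(J) - 465) = √(3 - 465) = √(-462) = I*√462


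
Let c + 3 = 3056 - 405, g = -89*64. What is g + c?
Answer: -3048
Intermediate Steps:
g = -5696
c = 2648 (c = -3 + (3056 - 405) = -3 + 2651 = 2648)
g + c = -5696 + 2648 = -3048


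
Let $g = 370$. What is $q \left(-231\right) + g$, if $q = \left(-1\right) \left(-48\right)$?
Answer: $-10718$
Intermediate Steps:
$q = 48$
$q \left(-231\right) + g = 48 \left(-231\right) + 370 = -11088 + 370 = -10718$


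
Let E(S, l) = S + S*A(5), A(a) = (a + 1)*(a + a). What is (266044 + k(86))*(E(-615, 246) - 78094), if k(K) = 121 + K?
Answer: -30781011859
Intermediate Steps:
A(a) = 2*a*(1 + a) (A(a) = (1 + a)*(2*a) = 2*a*(1 + a))
E(S, l) = 61*S (E(S, l) = S + S*(2*5*(1 + 5)) = S + S*(2*5*6) = S + S*60 = S + 60*S = 61*S)
(266044 + k(86))*(E(-615, 246) - 78094) = (266044 + (121 + 86))*(61*(-615) - 78094) = (266044 + 207)*(-37515 - 78094) = 266251*(-115609) = -30781011859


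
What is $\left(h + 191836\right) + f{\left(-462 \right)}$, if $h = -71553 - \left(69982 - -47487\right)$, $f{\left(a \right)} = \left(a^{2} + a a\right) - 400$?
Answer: $429302$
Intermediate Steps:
$f{\left(a \right)} = -400 + 2 a^{2}$ ($f{\left(a \right)} = \left(a^{2} + a^{2}\right) - 400 = 2 a^{2} - 400 = -400 + 2 a^{2}$)
$h = -189022$ ($h = -71553 - \left(69982 + 47487\right) = -71553 - 117469 = -189022$)
$\left(h + 191836\right) + f{\left(-462 \right)} = \left(-189022 + 191836\right) - \left(400 - 2 \left(-462\right)^{2}\right) = 2814 + \left(-400 + 2 \cdot 213444\right) = 2814 + \left(-400 + 426888\right) = 2814 + 426488 = 429302$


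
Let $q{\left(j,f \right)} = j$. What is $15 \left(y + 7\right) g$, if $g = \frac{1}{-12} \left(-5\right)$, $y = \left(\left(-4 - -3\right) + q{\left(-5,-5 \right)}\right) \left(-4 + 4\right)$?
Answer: $\frac{175}{4} \approx 43.75$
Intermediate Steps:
$y = 0$ ($y = \left(\left(-4 - -3\right) - 5\right) \left(-4 + 4\right) = \left(\left(-4 + 3\right) - 5\right) 0 = \left(-1 - 5\right) 0 = \left(-6\right) 0 = 0$)
$g = \frac{5}{12}$ ($g = \left(- \frac{1}{12}\right) \left(-5\right) = \frac{5}{12} \approx 0.41667$)
$15 \left(y + 7\right) g = 15 \left(0 + 7\right) \frac{5}{12} = 15 \cdot 7 \cdot \frac{5}{12} = 105 \cdot \frac{5}{12} = \frac{175}{4}$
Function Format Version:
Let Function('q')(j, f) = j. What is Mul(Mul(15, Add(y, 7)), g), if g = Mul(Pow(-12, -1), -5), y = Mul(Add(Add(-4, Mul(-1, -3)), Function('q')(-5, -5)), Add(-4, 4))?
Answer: Rational(175, 4) ≈ 43.750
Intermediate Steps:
y = 0 (y = Mul(Add(Add(-4, Mul(-1, -3)), -5), Add(-4, 4)) = Mul(Add(Add(-4, 3), -5), 0) = Mul(Add(-1, -5), 0) = Mul(-6, 0) = 0)
g = Rational(5, 12) (g = Mul(Rational(-1, 12), -5) = Rational(5, 12) ≈ 0.41667)
Mul(Mul(15, Add(y, 7)), g) = Mul(Mul(15, Add(0, 7)), Rational(5, 12)) = Mul(Mul(15, 7), Rational(5, 12)) = Mul(105, Rational(5, 12)) = Rational(175, 4)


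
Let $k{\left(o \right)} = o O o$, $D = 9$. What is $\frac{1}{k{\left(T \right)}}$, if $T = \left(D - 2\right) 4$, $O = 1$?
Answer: $\frac{1}{784} \approx 0.0012755$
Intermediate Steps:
$T = 28$ ($T = \left(9 - 2\right) 4 = 7 \cdot 4 = 28$)
$k{\left(o \right)} = o^{2}$ ($k{\left(o \right)} = o 1 o = o o = o^{2}$)
$\frac{1}{k{\left(T \right)}} = \frac{1}{28^{2}} = \frac{1}{784}$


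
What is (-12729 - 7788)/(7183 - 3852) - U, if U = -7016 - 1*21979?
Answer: 96561828/3331 ≈ 28989.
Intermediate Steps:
U = -28995 (U = -7016 - 21979 = -28995)
(-12729 - 7788)/(7183 - 3852) - U = (-12729 - 7788)/(7183 - 3852) - 1*(-28995) = -20517/3331 + 28995 = 96561828/3331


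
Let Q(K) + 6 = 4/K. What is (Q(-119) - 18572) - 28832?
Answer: -5641794/119 ≈ -47410.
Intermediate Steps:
Q(K) = -6 + 4/K
(Q(-119) - 18572) - 28832 = ((-6 + 4/(-119)) - 18572) - 28832 = ((-6 + 4*(-1/119)) - 18572) - 28832 = ((-6 - 4/119) - 18572) - 28832 = (-718/119 - 18572) - 28832 = -2210786/119 - 28832 = -5641794/119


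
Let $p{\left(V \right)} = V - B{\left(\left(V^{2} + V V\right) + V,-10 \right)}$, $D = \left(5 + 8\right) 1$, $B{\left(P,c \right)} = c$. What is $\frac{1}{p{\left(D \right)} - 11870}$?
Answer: $- \frac{1}{11847} \approx -8.4409 \cdot 10^{-5}$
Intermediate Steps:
$D = 13$ ($D = 13 \cdot 1 = 13$)
$p{\left(V \right)} = 10 + V$ ($p{\left(V \right)} = V - -10 = V + 10 = 10 + V$)
$\frac{1}{p{\left(D \right)} - 11870} = \frac{1}{\left(10 + 13\right) - 11870} = \frac{1}{23 - 11870} = \frac{1}{-11847} = - \frac{1}{11847}$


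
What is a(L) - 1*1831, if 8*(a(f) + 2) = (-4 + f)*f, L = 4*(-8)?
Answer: -1689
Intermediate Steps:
L = -32
a(f) = -2 + f*(-4 + f)/8 (a(f) = -2 + ((-4 + f)*f)/8 = -2 + (f*(-4 + f))/8 = -2 + f*(-4 + f)/8)
a(L) - 1*1831 = (-2 - ½*(-32) + (⅛)*(-32)²) - 1*1831 = (-2 + 16 + (⅛)*1024) - 1831 = (-2 + 16 + 128) - 1831 = 142 - 1831 = -1689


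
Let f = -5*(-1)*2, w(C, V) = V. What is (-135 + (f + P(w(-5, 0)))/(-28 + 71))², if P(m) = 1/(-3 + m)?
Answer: 302272996/16641 ≈ 18164.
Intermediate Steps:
f = 10 (f = 5*2 = 10)
(-135 + (f + P(w(-5, 0)))/(-28 + 71))² = (-135 + (10 + 1/(-3 + 0))/(-28 + 71))² = (-135 + (10 + 1/(-3))/43)² = (-135 + (10 - ⅓)*(1/43))² = (-135 + (29/3)*(1/43))² = (-135 + 29/129)² = (-17386/129)² = 302272996/16641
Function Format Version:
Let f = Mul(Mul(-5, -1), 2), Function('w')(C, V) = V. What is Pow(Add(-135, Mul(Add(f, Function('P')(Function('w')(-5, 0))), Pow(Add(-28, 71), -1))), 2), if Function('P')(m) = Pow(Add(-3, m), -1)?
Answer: Rational(302272996, 16641) ≈ 18164.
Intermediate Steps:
f = 10 (f = Mul(5, 2) = 10)
Pow(Add(-135, Mul(Add(f, Function('P')(Function('w')(-5, 0))), Pow(Add(-28, 71), -1))), 2) = Pow(Add(-135, Mul(Add(10, Pow(Add(-3, 0), -1)), Pow(Add(-28, 71), -1))), 2) = Pow(Add(-135, Mul(Add(10, Pow(-3, -1)), Pow(43, -1))), 2) = Pow(Add(-135, Mul(Add(10, Rational(-1, 3)), Rational(1, 43))), 2) = Pow(Add(-135, Mul(Rational(29, 3), Rational(1, 43))), 2) = Pow(Add(-135, Rational(29, 129)), 2) = Pow(Rational(-17386, 129), 2) = Rational(302272996, 16641)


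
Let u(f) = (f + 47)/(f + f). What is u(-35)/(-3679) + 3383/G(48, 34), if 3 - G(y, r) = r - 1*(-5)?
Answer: -435611779/4635540 ≈ -93.972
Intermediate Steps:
G(y, r) = -2 - r (G(y, r) = 3 - (r - 1*(-5)) = 3 - (r + 5) = 3 - (5 + r) = 3 + (-5 - r) = -2 - r)
u(f) = (47 + f)/(2*f) (u(f) = (47 + f)/((2*f)) = (47 + f)*(1/(2*f)) = (47 + f)/(2*f))
u(-35)/(-3679) + 3383/G(48, 34) = ((½)*(47 - 35)/(-35))/(-3679) + 3383/(-2 - 1*34) = ((½)*(-1/35)*12)*(-1/3679) + 3383/(-2 - 34) = -6/35*(-1/3679) + 3383/(-36) = 6/128765 + 3383*(-1/36) = 6/128765 - 3383/36 = -435611779/4635540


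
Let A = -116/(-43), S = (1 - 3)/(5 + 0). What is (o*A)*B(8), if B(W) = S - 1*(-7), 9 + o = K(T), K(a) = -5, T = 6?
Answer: -53592/215 ≈ -249.27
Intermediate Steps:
S = -⅖ (S = -2/5 = -2*⅕ = -⅖ ≈ -0.40000)
A = 116/43 (A = -116*(-1/43) = 116/43 ≈ 2.6977)
o = -14 (o = -9 - 5 = -14)
B(W) = 33/5 (B(W) = -⅖ - 1*(-7) = -⅖ + 7 = 33/5)
(o*A)*B(8) = -14*116/43*(33/5) = -1624/43*33/5 = -53592/215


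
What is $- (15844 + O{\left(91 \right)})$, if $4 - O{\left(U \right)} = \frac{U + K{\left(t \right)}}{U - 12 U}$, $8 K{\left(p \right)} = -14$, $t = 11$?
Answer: $- \frac{9065107}{572} \approx -15848.0$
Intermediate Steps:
$K{\left(p \right)} = - \frac{7}{4}$ ($K{\left(p \right)} = \frac{1}{8} \left(-14\right) = - \frac{7}{4}$)
$O{\left(U \right)} = 4 + \frac{- \frac{7}{4} + U}{11 U}$ ($O{\left(U \right)} = 4 - \frac{U - \frac{7}{4}}{U - 12 U} = 4 - \frac{- \frac{7}{4} + U}{\left(-11\right) U} = 4 - \left(- \frac{7}{4} + U\right) \left(- \frac{1}{11 U}\right) = 4 - - \frac{- \frac{7}{4} + U}{11 U} = 4 + \frac{- \frac{7}{4} + U}{11 U}$)
$- (15844 + O{\left(91 \right)}) = - (15844 + \frac{-7 + 180 \cdot 91}{44 \cdot 91}) = - (15844 + \frac{1}{44} \cdot \frac{1}{91} \left(-7 + 16380\right)) = - (15844 + \frac{1}{44} \cdot \frac{1}{91} \cdot 16373) = - (15844 + \frac{2339}{572}) = \left(-1\right) \frac{9065107}{572} = - \frac{9065107}{572}$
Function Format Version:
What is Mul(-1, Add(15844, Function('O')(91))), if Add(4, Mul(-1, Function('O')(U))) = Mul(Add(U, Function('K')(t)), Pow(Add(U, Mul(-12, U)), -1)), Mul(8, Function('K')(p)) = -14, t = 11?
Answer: Rational(-9065107, 572) ≈ -15848.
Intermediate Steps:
Function('K')(p) = Rational(-7, 4) (Function('K')(p) = Mul(Rational(1, 8), -14) = Rational(-7, 4))
Function('O')(U) = Add(4, Mul(Rational(1, 11), Pow(U, -1), Add(Rational(-7, 4), U))) (Function('O')(U) = Add(4, Mul(-1, Mul(Add(U, Rational(-7, 4)), Pow(Add(U, Mul(-12, U)), -1)))) = Add(4, Mul(-1, Mul(Add(Rational(-7, 4), U), Pow(Mul(-11, U), -1)))) = Add(4, Mul(-1, Mul(Add(Rational(-7, 4), U), Mul(Rational(-1, 11), Pow(U, -1))))) = Add(4, Mul(-1, Mul(Rational(-1, 11), Pow(U, -1), Add(Rational(-7, 4), U)))) = Add(4, Mul(Rational(1, 11), Pow(U, -1), Add(Rational(-7, 4), U))))
Mul(-1, Add(15844, Function('O')(91))) = Mul(-1, Add(15844, Mul(Rational(1, 44), Pow(91, -1), Add(-7, Mul(180, 91))))) = Mul(-1, Add(15844, Mul(Rational(1, 44), Rational(1, 91), Add(-7, 16380)))) = Mul(-1, Add(15844, Mul(Rational(1, 44), Rational(1, 91), 16373))) = Mul(-1, Add(15844, Rational(2339, 572))) = Mul(-1, Rational(9065107, 572)) = Rational(-9065107, 572)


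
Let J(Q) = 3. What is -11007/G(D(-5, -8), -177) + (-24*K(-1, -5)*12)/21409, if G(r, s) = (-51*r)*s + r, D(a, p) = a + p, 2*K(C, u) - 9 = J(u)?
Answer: 32843871/2512645876 ≈ 0.013071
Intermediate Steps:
K(C, u) = 6 (K(C, u) = 9/2 + (½)*3 = 9/2 + 3/2 = 6)
G(r, s) = r - 51*r*s (G(r, s) = -51*r*s + r = r - 51*r*s)
-11007/G(D(-5, -8), -177) + (-24*K(-1, -5)*12)/21409 = -11007*1/((1 - 51*(-177))*(-5 - 8)) + (-24*6*12)/21409 = -11007*(-1/(13*(1 + 9027))) - 144*12*(1/21409) = -11007/((-13*9028)) - 1728*1/21409 = -11007/(-117364) - 1728/21409 = -11007*(-1/117364) - 1728/21409 = 11007/117364 - 1728/21409 = 32843871/2512645876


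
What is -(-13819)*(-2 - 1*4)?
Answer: -82914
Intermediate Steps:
-(-13819)*(-2 - 1*4) = -(-13819)*(-2 - 4) = -(-13819)*(-6) = -1063*78 = -82914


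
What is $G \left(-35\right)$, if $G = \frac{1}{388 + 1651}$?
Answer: $- \frac{35}{2039} \approx -0.017165$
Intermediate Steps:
$G = \frac{1}{2039} \approx 0.00049044$
$G \left(-35\right) = \frac{1}{2039} \left(-35\right) = - \frac{35}{2039}$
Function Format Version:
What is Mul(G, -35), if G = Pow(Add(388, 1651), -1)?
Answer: Rational(-35, 2039) ≈ -0.017165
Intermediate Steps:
G = Rational(1, 2039) (G = Pow(2039, -1) = Rational(1, 2039) ≈ 0.00049044)
Mul(G, -35) = Mul(Rational(1, 2039), -35) = Rational(-35, 2039)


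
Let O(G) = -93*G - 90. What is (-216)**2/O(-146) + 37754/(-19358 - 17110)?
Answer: 12419011/5123754 ≈ 2.4238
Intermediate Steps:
O(G) = -90 - 93*G
(-216)**2/O(-146) + 37754/(-19358 - 17110) = (-216)**2/(-90 - 93*(-146)) + 37754/(-19358 - 17110) = 46656/(-90 + 13578) + 37754/(-36468) = 46656/13488 + 37754*(-1/36468) = 46656*(1/13488) - 18877/18234 = 972/281 - 18877/18234 = 12419011/5123754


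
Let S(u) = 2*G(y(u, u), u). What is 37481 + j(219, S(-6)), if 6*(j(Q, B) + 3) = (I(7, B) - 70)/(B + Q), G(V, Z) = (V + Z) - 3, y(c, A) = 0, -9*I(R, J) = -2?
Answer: 203392792/5427 ≈ 37478.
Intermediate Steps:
I(R, J) = 2/9 (I(R, J) = -1/9*(-2) = 2/9)
G(V, Z) = -3 + V + Z
S(u) = -6 + 2*u (S(u) = 2*(-3 + 0 + u) = 2*(-3 + u) = -6 + 2*u)
j(Q, B) = -3 - 314/(27*(B + Q)) (j(Q, B) = -3 + ((2/9 - 70)/(B + Q))/6 = -3 + (-628/(9*(B + Q)))/6 = -3 - 314/(27*(B + Q)))
37481 + j(219, S(-6)) = 37481 + (-314/27 - 3*(-6 + 2*(-6)) - 3*219)/((-6 + 2*(-6)) + 219) = 37481 + (-314/27 - 3*(-6 - 12) - 657)/((-6 - 12) + 219) = 37481 + (-314/27 - 3*(-18) - 657)/(-18 + 219) = 37481 + (-314/27 + 54 - 657)/201 = 37481 + (1/201)*(-16595/27) = 37481 - 16595/5427 = 203392792/5427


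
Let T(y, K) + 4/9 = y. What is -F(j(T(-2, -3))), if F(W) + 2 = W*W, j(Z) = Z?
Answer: -322/81 ≈ -3.9753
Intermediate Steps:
T(y, K) = -4/9 + y
F(W) = -2 + W² (F(W) = -2 + W*W = -2 + W²)
-F(j(T(-2, -3))) = -(-2 + (-4/9 - 2)²) = -(-2 + (-22/9)²) = -(-2 + 484/81) = -1*322/81 = -322/81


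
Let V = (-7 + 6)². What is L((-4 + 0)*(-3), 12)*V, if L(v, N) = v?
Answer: 12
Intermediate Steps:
V = 1 (V = (-1)² = 1)
L((-4 + 0)*(-3), 12)*V = ((-4 + 0)*(-3))*1 = -4*(-3)*1 = 12*1 = 12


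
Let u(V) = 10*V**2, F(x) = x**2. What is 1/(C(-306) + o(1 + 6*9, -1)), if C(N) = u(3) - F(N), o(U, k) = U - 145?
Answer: -1/93636 ≈ -1.0680e-5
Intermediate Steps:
o(U, k) = -145 + U
C(N) = 90 - N**2 (C(N) = 10*3**2 - N**2 = 10*9 - N**2 = 90 - N**2)
1/(C(-306) + o(1 + 6*9, -1)) = 1/((90 - 1*(-306)**2) + (-145 + (1 + 6*9))) = 1/((90 - 1*93636) + (-145 + (1 + 54))) = 1/((90 - 93636) + (-145 + 55)) = 1/(-93546 - 90) = 1/(-93636) = -1/93636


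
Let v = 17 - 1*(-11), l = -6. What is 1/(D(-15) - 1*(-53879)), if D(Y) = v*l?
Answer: 1/53711 ≈ 1.8618e-5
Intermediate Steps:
v = 28 (v = 17 + 11 = 28)
D(Y) = -168 (D(Y) = 28*(-6) = -168)
1/(D(-15) - 1*(-53879)) = 1/(-168 - 1*(-53879)) = 1/(-168 + 53879) = 1/53711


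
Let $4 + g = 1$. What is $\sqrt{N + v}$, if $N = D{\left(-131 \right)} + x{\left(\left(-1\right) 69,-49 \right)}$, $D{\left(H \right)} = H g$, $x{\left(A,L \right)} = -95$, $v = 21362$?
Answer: $38 \sqrt{15} \approx 147.17$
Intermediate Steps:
$g = -3$ ($g = -4 + 1 = -3$)
$D{\left(H \right)} = - 3 H$ ($D{\left(H \right)} = H \left(-3\right) = - 3 H$)
$N = 298$ ($N = \left(-3\right) \left(-131\right) - 95 = 393 - 95 = 298$)
$\sqrt{N + v} = \sqrt{298 + 21362} = \sqrt{21660} = 38 \sqrt{15}$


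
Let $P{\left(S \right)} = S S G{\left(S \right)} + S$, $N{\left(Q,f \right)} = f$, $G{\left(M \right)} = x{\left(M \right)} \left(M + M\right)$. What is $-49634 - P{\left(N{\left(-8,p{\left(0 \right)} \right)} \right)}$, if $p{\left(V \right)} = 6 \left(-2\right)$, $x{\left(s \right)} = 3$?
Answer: $-39254$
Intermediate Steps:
$G{\left(M \right)} = 6 M$ ($G{\left(M \right)} = 3 \left(M + M\right) = 3 \cdot 2 M = 6 M$)
$p{\left(V \right)} = -12$
$P{\left(S \right)} = S + 6 S^{3}$ ($P{\left(S \right)} = S S 6 S + S = S^{2} \cdot 6 S + S = 6 S^{3} + S = S + 6 S^{3}$)
$-49634 - P{\left(N{\left(-8,p{\left(0 \right)} \right)} \right)} = -49634 - \left(-12 + 6 \left(-12\right)^{3}\right) = -49634 - \left(-12 + 6 \left(-1728\right)\right) = -49634 - \left(-12 - 10368\right) = -49634 - -10380 = -49634 + 10380 = -39254$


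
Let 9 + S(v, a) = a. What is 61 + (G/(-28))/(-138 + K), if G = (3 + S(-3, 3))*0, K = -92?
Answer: 61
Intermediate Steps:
S(v, a) = -9 + a
G = 0 (G = (3 + (-9 + 3))*0 = (3 - 6)*0 = -3*0 = 0)
61 + (G/(-28))/(-138 + K) = 61 + (0/(-28))/(-138 - 92) = 61 + (0*(-1/28))/(-230) = 61 - 1/230*0 = 61 + 0 = 61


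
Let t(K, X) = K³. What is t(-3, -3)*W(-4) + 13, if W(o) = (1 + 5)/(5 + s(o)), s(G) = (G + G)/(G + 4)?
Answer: 13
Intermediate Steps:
s(G) = 2*G/(4 + G) (s(G) = (2*G)/(4 + G) = 2*G/(4 + G))
W(o) = 6/(5 + 2*o/(4 + o)) (W(o) = (1 + 5)/(5 + 2*o/(4 + o)) = 6/(5 + 2*o/(4 + o)))
t(-3, -3)*W(-4) + 13 = (-3)³*(6*(4 - 4)/(20 + 7*(-4))) + 13 = -162*0/(20 - 28) + 13 = -162*0/(-8) + 13 = -162*(-1)*0/8 + 13 = -27*0 + 13 = 0 + 13 = 13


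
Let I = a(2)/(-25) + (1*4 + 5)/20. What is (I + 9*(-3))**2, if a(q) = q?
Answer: 7091569/10000 ≈ 709.16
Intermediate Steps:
I = 37/100 (I = 2/(-25) + (1*4 + 5)/20 = 2*(-1/25) + (4 + 5)*(1/20) = -2/25 + 9*(1/20) = -2/25 + 9/20 = 37/100 ≈ 0.37000)
(I + 9*(-3))**2 = (37/100 + 9*(-3))**2 = (37/100 - 27)**2 = (-2663/100)**2 = 7091569/10000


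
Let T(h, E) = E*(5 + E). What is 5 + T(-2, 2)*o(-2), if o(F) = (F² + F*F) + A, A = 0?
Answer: 117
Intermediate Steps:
o(F) = 2*F² (o(F) = (F² + F*F) + 0 = (F² + F²) + 0 = 2*F² + 0 = 2*F²)
5 + T(-2, 2)*o(-2) = 5 + (2*(5 + 2))*(2*(-2)²) = 5 + (2*7)*(2*4) = 5 + 14*8 = 5 + 112 = 117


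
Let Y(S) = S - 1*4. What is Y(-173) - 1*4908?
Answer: -5085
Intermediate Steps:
Y(S) = -4 + S (Y(S) = S - 4 = -4 + S)
Y(-173) - 1*4908 = (-4 - 173) - 1*4908 = -177 - 4908 = -5085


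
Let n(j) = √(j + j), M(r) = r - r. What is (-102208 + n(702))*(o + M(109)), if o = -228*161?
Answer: 3751851264 - 220248*√39 ≈ 3.7505e+9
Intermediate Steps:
M(r) = 0
n(j) = √2*√j (n(j) = √(2*j) = √2*√j)
o = -36708
(-102208 + n(702))*(o + M(109)) = (-102208 + √2*√702)*(-36708 + 0) = (-102208 + √2*(3*√78))*(-36708) = (-102208 + 6*√39)*(-36708) = 3751851264 - 220248*√39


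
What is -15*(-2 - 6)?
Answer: 120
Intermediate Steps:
-15*(-2 - 6) = -15*(-8) = 120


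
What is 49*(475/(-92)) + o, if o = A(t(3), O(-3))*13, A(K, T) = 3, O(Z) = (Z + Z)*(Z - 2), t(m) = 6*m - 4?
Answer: -19687/92 ≈ -213.99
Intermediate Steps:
t(m) = -4 + 6*m
O(Z) = 2*Z*(-2 + Z) (O(Z) = (2*Z)*(-2 + Z) = 2*Z*(-2 + Z))
o = 39 (o = 3*13 = 39)
49*(475/(-92)) + o = 49*(475/(-92)) + 39 = 49*(475*(-1/92)) + 39 = 49*(-475/92) + 39 = -23275/92 + 39 = -19687/92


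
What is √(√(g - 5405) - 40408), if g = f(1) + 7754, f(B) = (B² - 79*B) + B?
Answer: 2*√(-10102 + √142) ≈ 200.9*I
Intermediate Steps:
f(B) = B² - 78*B
g = 7677 (g = 1*(-78 + 1) + 7754 = 1*(-77) + 7754 = -77 + 7754 = 7677)
√(√(g - 5405) - 40408) = √(√(7677 - 5405) - 40408) = √(√2272 - 40408) = √(4*√142 - 40408) = √(-40408 + 4*√142)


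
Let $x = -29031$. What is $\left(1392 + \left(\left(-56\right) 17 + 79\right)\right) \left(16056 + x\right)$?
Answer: $-6734025$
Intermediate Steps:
$\left(1392 + \left(\left(-56\right) 17 + 79\right)\right) \left(16056 + x\right) = \left(1392 + \left(\left(-56\right) 17 + 79\right)\right) \left(16056 - 29031\right) = \left(1392 + \left(-952 + 79\right)\right) \left(-12975\right) = \left(1392 - 873\right) \left(-12975\right) = 519 \left(-12975\right) = -6734025$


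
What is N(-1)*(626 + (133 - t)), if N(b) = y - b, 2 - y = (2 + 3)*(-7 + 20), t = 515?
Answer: -15128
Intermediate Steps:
y = -63 (y = 2 - (2 + 3)*(-7 + 20) = 2 - 5*13 = 2 - 1*65 = 2 - 65 = -63)
N(b) = -63 - b
N(-1)*(626 + (133 - t)) = (-63 - 1*(-1))*(626 + (133 - 1*515)) = (-63 + 1)*(626 + (133 - 515)) = -62*(626 - 382) = -62*244 = -15128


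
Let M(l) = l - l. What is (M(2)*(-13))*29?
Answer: 0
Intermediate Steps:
M(l) = 0
(M(2)*(-13))*29 = (0*(-13))*29 = 0*29 = 0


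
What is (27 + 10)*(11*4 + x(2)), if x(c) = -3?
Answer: 1517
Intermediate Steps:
(27 + 10)*(11*4 + x(2)) = (27 + 10)*(11*4 - 3) = 37*(44 - 3) = 37*41 = 1517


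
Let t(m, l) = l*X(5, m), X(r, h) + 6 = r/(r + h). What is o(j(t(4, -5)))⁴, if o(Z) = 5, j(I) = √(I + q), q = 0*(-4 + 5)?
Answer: 625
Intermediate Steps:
X(r, h) = -6 + r/(h + r) (X(r, h) = -6 + r/(r + h) = -6 + r/(h + r))
t(m, l) = l*(-25 - 6*m)/(5 + m) (t(m, l) = l*((-6*m - 5*5)/(m + 5)) = l*((-6*m - 25)/(5 + m)) = l*((-25 - 6*m)/(5 + m)) = l*(-25 - 6*m)/(5 + m))
q = 0 (q = 0*1 = 0)
j(I) = √I (j(I) = √(I + 0) = √I)
o(j(t(4, -5)))⁴ = 5⁴ = 625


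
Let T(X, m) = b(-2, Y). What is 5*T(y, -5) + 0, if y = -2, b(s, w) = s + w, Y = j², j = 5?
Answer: 115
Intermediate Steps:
Y = 25 (Y = 5² = 25)
T(X, m) = 23 (T(X, m) = -2 + 25 = 23)
5*T(y, -5) + 0 = 5*23 + 0 = 115 + 0 = 115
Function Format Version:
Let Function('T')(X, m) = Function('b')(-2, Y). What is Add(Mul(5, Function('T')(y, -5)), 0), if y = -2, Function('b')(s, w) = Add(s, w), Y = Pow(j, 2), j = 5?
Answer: 115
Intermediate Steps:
Y = 25 (Y = Pow(5, 2) = 25)
Function('T')(X, m) = 23 (Function('T')(X, m) = Add(-2, 25) = 23)
Add(Mul(5, Function('T')(y, -5)), 0) = Add(Mul(5, 23), 0) = Add(115, 0) = 115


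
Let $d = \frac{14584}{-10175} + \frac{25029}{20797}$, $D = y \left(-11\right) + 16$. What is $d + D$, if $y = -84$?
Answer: $\frac{198864273127}{211609475} \approx 939.77$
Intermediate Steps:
$D = 940$ ($D = \left(-84\right) \left(-11\right) + 16 = 924 + 16 = 940$)
$d = - \frac{48633373}{211609475}$ ($d = 14584 \left(- \frac{1}{10175}\right) + 25029 \cdot \frac{1}{20797} = - \frac{14584}{10175} + \frac{25029}{20797} = - \frac{48633373}{211609475} \approx -0.22983$)
$d + D = - \frac{48633373}{211609475} + 940 = \frac{198864273127}{211609475}$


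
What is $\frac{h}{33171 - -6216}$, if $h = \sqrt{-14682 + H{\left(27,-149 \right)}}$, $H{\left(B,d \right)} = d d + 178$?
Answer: $\frac{\sqrt{7697}}{39387} \approx 0.0022274$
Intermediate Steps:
$H{\left(B,d \right)} = 178 + d^{2}$ ($H{\left(B,d \right)} = d^{2} + 178 = 178 + d^{2}$)
$h = \sqrt{7697}$ ($h = \sqrt{-14682 + \left(178 + \left(-149\right)^{2}\right)} = \sqrt{-14682 + \left(178 + 22201\right)} = \sqrt{-14682 + 22379} = \sqrt{7697} \approx 87.733$)
$\frac{h}{33171 - -6216} = \frac{\sqrt{7697}}{33171 - -6216} = \frac{\sqrt{7697}}{33171 + 6216} = \frac{\sqrt{7697}}{39387}$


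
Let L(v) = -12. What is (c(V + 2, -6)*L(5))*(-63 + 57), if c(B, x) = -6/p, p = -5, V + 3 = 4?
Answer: 432/5 ≈ 86.400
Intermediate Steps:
V = 1 (V = -3 + 4 = 1)
c(B, x) = 6/5 (c(B, x) = -6/(-5) = -6*(-⅕) = 6/5)
(c(V + 2, -6)*L(5))*(-63 + 57) = ((6/5)*(-12))*(-63 + 57) = -72/5*(-6) = 432/5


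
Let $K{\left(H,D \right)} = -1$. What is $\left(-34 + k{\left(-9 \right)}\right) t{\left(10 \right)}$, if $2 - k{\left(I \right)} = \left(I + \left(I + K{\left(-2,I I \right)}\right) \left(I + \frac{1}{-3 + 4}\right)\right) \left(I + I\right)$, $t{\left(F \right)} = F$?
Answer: $12460$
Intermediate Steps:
$k{\left(I \right)} = 2 - 2 I \left(I + \left(1 + I\right) \left(-1 + I\right)\right)$ ($k{\left(I \right)} = 2 - \left(I + \left(I - 1\right) \left(I + \frac{1}{-3 + 4}\right)\right) \left(I + I\right) = 2 - \left(I + \left(-1 + I\right) \left(I + 1^{-1}\right)\right) 2 I = 2 - \left(I + \left(-1 + I\right) \left(I + 1\right)\right) 2 I = 2 - \left(I + \left(-1 + I\right) \left(1 + I\right)\right) 2 I = 2 - \left(I + \left(1 + I\right) \left(-1 + I\right)\right) 2 I = 2 - 2 I \left(I + \left(1 + I\right) \left(-1 + I\right)\right)$)
$\left(-34 + k{\left(-9 \right)}\right) t{\left(10 \right)} = \left(-34 + \left(2 - 2 \left(-9\right)^{2} - 2 \left(-9\right)^{3} + 2 \left(-9\right)\right)\right) 10 = \left(-34 - -1280\right) 10 = \left(-34 + \left(2 - 162 + 1458 - 18\right)\right) 10 = \left(-34 + 1280\right) 10 = 1246 \cdot 10 = 12460$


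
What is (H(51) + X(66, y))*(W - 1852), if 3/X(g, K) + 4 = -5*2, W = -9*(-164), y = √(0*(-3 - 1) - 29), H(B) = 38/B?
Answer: -71252/357 ≈ -199.59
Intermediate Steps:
y = I*√29 (y = √(0*(-4) - 29) = √(0 - 29) = √(-29) = I*√29 ≈ 5.3852*I)
W = 1476
X(g, K) = -3/14 (X(g, K) = 3/(-4 - 5*2) = 3/(-4 - 10) = 3/(-14) = 3*(-1/14) = -3/14)
(H(51) + X(66, y))*(W - 1852) = (38/51 - 3/14)*(1476 - 1852) = (38*(1/51) - 3/14)*(-376) = (38/51 - 3/14)*(-376) = (379/714)*(-376) = -71252/357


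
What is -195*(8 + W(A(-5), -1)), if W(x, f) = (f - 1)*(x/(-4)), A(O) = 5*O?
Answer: 1755/2 ≈ 877.50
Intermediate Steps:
W(x, f) = -x*(-1 + f)/4 (W(x, f) = (-1 + f)*(x*(-1/4)) = (-1 + f)*(-x/4) = -x*(-1 + f)/4)
-195*(8 + W(A(-5), -1)) = -195*(8 + (5*(-5))*(1 - 1*(-1))/4) = -195*(8 + (1/4)*(-25)*(1 + 1)) = -195*(8 + (1/4)*(-25)*2) = -195*(8 - 25/2) = -195*(-9/2) = 1755/2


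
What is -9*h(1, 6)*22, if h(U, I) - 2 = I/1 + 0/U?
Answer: -1584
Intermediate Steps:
h(U, I) = 2 + I (h(U, I) = 2 + (I/1 + 0/U) = 2 + (I*1 + 0) = 2 + (I + 0) = 2 + I)
-9*h(1, 6)*22 = -9*(2 + 6)*22 = -9*8*22 = -72*22 = -1584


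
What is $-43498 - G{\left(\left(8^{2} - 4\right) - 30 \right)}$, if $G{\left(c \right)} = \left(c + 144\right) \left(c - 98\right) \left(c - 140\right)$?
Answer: $-1345018$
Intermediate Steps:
$G{\left(c \right)} = \left(-140 + c\right) \left(-98 + c\right) \left(144 + c\right)$ ($G{\left(c \right)} = \left(144 + c\right) \left(-98 + c\right) \left(-140 + c\right) = \left(-98 + c\right) \left(144 + c\right) \left(-140 + c\right) = \left(-140 + c\right) \left(-98 + c\right) \left(144 + c\right)$)
$-43498 - G{\left(\left(8^{2} - 4\right) - 30 \right)} = -43498 - \left(1975680 + \left(\left(8^{2} - 4\right) - 30\right)^{3} - 20552 \left(\left(8^{2} - 4\right) - 30\right) - 94 \left(\left(8^{2} - 4\right) - 30\right)^{2}\right) = -43498 - \left(1975680 + \left(\left(64 - 4\right) - 30\right)^{3} - 20552 \left(\left(64 - 4\right) - 30\right) - 94 \left(\left(64 - 4\right) - 30\right)^{2}\right) = -43498 - \left(1975680 + \left(60 - 30\right)^{3} - 20552 \left(60 - 30\right) - 94 \left(60 - 30\right)^{2}\right) = -43498 - \left(1975680 + 30^{3} - 616560 - 94 \cdot 30^{2}\right) = -43498 - \left(1975680 + 27000 - 616560 - 84600\right) = -43498 - 1301520 = -1345018$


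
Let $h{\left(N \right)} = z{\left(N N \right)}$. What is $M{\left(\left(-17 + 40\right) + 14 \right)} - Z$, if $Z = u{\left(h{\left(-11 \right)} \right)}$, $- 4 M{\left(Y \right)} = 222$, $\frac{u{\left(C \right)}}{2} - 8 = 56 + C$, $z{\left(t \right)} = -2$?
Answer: $- \frac{359}{2} \approx -179.5$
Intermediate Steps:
$h{\left(N \right)} = -2$
$u{\left(C \right)} = 128 + 2 C$ ($u{\left(C \right)} = 16 + 2 \left(56 + C\right) = 16 + \left(112 + 2 C\right) = 128 + 2 C$)
$M{\left(Y \right)} = - \frac{111}{2}$ ($M{\left(Y \right)} = \left(- \frac{1}{4}\right) 222 = - \frac{111}{2}$)
$Z = 124$ ($Z = 128 + 2 \left(-2\right) = 128 - 4 = 124$)
$M{\left(\left(-17 + 40\right) + 14 \right)} - Z = - \frac{111}{2} - 124 = - \frac{359}{2}$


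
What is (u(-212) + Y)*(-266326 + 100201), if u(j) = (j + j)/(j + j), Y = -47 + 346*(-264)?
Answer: 15182163750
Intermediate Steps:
Y = -91391 (Y = -47 - 91344 = -91391)
u(j) = 1 (u(j) = (2*j)/((2*j)) = (2*j)*(1/(2*j)) = 1)
(u(-212) + Y)*(-266326 + 100201) = (1 - 91391)*(-266326 + 100201) = -91390*(-166125) = 15182163750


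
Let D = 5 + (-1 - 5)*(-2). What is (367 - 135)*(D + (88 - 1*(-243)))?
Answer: 80736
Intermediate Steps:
D = 17 (D = 5 - 6*(-2) = 5 + 12 = 17)
(367 - 135)*(D + (88 - 1*(-243))) = (367 - 135)*(17 + (88 - 1*(-243))) = 232*(17 + (88 + 243)) = 232*(17 + 331) = 232*348 = 80736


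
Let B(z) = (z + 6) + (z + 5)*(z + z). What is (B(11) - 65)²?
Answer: 92416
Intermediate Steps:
B(z) = 6 + z + 2*z*(5 + z) (B(z) = (6 + z) + (5 + z)*(2*z) = (6 + z) + 2*z*(5 + z) = 6 + z + 2*z*(5 + z))
(B(11) - 65)² = ((6 + 2*11² + 11*11) - 65)² = ((6 + 2*121 + 121) - 65)² = ((6 + 242 + 121) - 65)² = (369 - 65)² = 304² = 92416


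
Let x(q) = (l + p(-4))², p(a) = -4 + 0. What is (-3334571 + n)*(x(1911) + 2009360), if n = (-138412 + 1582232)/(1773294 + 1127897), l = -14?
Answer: -19442137064390453844/2901191 ≈ -6.7014e+12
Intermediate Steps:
p(a) = -4
x(q) = 324 (x(q) = (-14 - 4)² = (-18)² = 324)
n = 1443820/2901191 ≈ 0.49766
(-3334571 + n)*(x(1911) + 2009360) = (-3334571 + 1443820/2901191)*(324 + 2009360) = -9674225930241/2901191*2009684 = -19442137064390453844/2901191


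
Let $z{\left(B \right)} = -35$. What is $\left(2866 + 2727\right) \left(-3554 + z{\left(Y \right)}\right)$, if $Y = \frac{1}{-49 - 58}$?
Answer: $-20073277$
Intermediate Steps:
$Y = - \frac{1}{107}$ ($Y = \frac{1}{-107} = - \frac{1}{107} \approx -0.0093458$)
$\left(2866 + 2727\right) \left(-3554 + z{\left(Y \right)}\right) = \left(2866 + 2727\right) \left(-3554 - 35\right) = 5593 \left(-3589\right) = -20073277$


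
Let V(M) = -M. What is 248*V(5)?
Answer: -1240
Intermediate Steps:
248*V(5) = 248*(-1*5) = 248*(-5) = -1240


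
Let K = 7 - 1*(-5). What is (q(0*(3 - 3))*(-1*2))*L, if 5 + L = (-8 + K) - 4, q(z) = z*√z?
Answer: 0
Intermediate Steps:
K = 12 (K = 7 + 5 = 12)
q(z) = z^(3/2)
L = -5 (L = -5 + ((-8 + 12) - 4) = -5 + (4 - 4) = -5 + 0 = -5)
(q(0*(3 - 3))*(-1*2))*L = ((0*(3 - 3))^(3/2)*(-1*2))*(-5) = ((0*0)^(3/2)*(-2))*(-5) = (0^(3/2)*(-2))*(-5) = (0*(-2))*(-5) = 0*(-5) = 0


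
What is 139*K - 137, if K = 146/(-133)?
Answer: -38515/133 ≈ -289.59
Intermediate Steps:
K = -146/133 (K = 146*(-1/133) = -146/133 ≈ -1.0977)
139*K - 137 = 139*(-146/133) - 137 = -20294/133 - 137 = -38515/133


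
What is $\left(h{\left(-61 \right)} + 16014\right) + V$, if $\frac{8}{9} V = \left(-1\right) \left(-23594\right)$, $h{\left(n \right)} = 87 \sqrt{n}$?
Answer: $\frac{170229}{4} + 87 i \sqrt{61} \approx 42557.0 + 679.49 i$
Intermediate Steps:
$V = \frac{106173}{4}$ ($V = \frac{9 \left(\left(-1\right) \left(-23594\right)\right)}{8} = \frac{9}{8} \cdot 23594 = \frac{106173}{4} \approx 26543.0$)
$\left(h{\left(-61 \right)} + 16014\right) + V = \left(87 \sqrt{-61} + 16014\right) + \frac{106173}{4} = \left(87 i \sqrt{61} + 16014\right) + \frac{106173}{4} = \left(16014 + 87 i \sqrt{61}\right) + \frac{106173}{4} = \frac{170229}{4} + 87 i \sqrt{61}$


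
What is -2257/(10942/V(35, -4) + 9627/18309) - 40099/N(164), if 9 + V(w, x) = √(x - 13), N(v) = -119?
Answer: 89824511621662811723/265107130938605319 - 459922878522623*I*√17/2227791016290801 ≈ 338.82 - 0.85121*I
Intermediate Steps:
V(w, x) = -9 + √(-13 + x) (V(w, x) = -9 + √(x - 13) = -9 + √(-13 + x))
-2257/(10942/V(35, -4) + 9627/18309) - 40099/N(164) = -2257/(10942/(-9 + √(-13 - 4)) + 9627/18309) - 40099/(-119) = -2257/(10942/(-9 + √(-17)) + 9627*(1/18309)) - 40099*(-1/119) = -2257/(10942/(-9 + I*√17) + 3209/6103) + 40099/119 = -2257/(3209/6103 + 10942/(-9 + I*√17)) + 40099/119 = 40099/119 - 2257/(3209/6103 + 10942/(-9 + I*√17))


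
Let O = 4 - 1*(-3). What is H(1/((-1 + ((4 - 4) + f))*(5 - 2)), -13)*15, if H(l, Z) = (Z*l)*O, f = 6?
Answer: -91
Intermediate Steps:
O = 7 (O = 4 + 3 = 7)
H(l, Z) = 7*Z*l (H(l, Z) = (Z*l)*7 = 7*Z*l)
H(1/((-1 + ((4 - 4) + f))*(5 - 2)), -13)*15 = (7*(-13)/((-1 + ((4 - 4) + 6))*(5 - 2)))*15 = (7*(-13)/((-1 + (0 + 6))*3))*15 = (7*(-13)/((-1 + 6)*3))*15 = (7*(-13)/(5*3))*15 = (7*(-13)/15)*15 = (7*(-13)*(1/15))*15 = -91/15*15 = -91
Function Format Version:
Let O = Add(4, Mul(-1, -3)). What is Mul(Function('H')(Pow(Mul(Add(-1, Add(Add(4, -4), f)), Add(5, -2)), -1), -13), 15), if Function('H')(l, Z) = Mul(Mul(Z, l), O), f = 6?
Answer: -91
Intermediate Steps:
O = 7 (O = Add(4, 3) = 7)
Function('H')(l, Z) = Mul(7, Z, l) (Function('H')(l, Z) = Mul(Mul(Z, l), 7) = Mul(7, Z, l))
Mul(Function('H')(Pow(Mul(Add(-1, Add(Add(4, -4), f)), Add(5, -2)), -1), -13), 15) = Mul(Mul(7, -13, Pow(Mul(Add(-1, Add(Add(4, -4), 6)), Add(5, -2)), -1)), 15) = Mul(Mul(7, -13, Pow(Mul(Add(-1, Add(0, 6)), 3), -1)), 15) = Mul(Mul(7, -13, Pow(Mul(Add(-1, 6), 3), -1)), 15) = Mul(Mul(7, -13, Pow(Mul(5, 3), -1)), 15) = Mul(Mul(7, -13, Pow(15, -1)), 15) = Mul(Mul(7, -13, Rational(1, 15)), 15) = Mul(Rational(-91, 15), 15) = -91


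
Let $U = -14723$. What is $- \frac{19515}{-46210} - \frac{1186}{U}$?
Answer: $\frac{68424881}{136069966} \approx 0.50287$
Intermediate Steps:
$- \frac{19515}{-46210} - \frac{1186}{U} = - \frac{19515}{-46210} - \frac{1186}{-14723} = \left(-19515\right) \left(- \frac{1}{46210}\right) - - \frac{1186}{14723} = \frac{3903}{9242} + \frac{1186}{14723} = \frac{68424881}{136069966}$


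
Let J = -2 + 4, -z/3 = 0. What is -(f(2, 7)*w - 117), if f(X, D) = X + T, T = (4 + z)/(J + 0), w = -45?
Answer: 297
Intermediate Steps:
z = 0 (z = -3*0 = 0)
J = 2
T = 2 (T = (4 + 0)/(2 + 0) = 4/2 = 4*(½) = 2)
f(X, D) = 2 + X (f(X, D) = X + 2 = 2 + X)
-(f(2, 7)*w - 117) = -((2 + 2)*(-45) - 117) = -(4*(-45) - 117) = -(-180 - 117) = -1*(-297) = 297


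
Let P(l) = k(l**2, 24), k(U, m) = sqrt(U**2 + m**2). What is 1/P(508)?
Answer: sqrt(1040578573)/8324628584 ≈ 3.8750e-6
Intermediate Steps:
P(l) = sqrt(576 + l**4) (P(l) = sqrt((l**2)**2 + 24**2) = sqrt(l**4 + 576) = sqrt(576 + l**4))
1/P(508) = 1/(sqrt(576 + 508**4)) = 1/(sqrt(576 + 66597028096)) = 1/(sqrt(66597028672)) = 1/(8*sqrt(1040578573)) = sqrt(1040578573)/8324628584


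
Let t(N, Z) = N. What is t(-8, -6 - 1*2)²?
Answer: 64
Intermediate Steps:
t(-8, -6 - 1*2)² = (-8)² = 64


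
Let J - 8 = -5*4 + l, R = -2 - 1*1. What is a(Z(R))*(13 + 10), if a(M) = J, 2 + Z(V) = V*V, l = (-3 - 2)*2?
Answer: -506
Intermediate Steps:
R = -3 (R = -2 - 1 = -3)
l = -10 (l = -5*2 = -10)
Z(V) = -2 + V² (Z(V) = -2 + V*V = -2 + V²)
J = -22 (J = 8 + (-5*4 - 10) = 8 + (-20 - 10) = 8 - 30 = -22)
a(M) = -22
a(Z(R))*(13 + 10) = -22*(13 + 10) = -22*23 = -506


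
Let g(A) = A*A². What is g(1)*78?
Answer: 78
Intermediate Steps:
g(A) = A³
g(1)*78 = 1³*78 = 1*78 = 78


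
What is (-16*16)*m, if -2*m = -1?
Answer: -128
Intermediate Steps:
m = ½ (m = -½*(-1) = ½ ≈ 0.50000)
(-16*16)*m = -16*16*(½) = -256*½ = -128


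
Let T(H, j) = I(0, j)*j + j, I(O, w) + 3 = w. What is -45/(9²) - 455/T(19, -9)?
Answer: -170/33 ≈ -5.1515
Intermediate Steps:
I(O, w) = -3 + w
T(H, j) = j + j*(-3 + j) (T(H, j) = (-3 + j)*j + j = j*(-3 + j) + j = j + j*(-3 + j))
-45/(9²) - 455/T(19, -9) = -45/(9²) - 455*(-1/(9*(-2 - 9))) = -45/81 - 455/((-9*(-11))) = -45*1/81 - 455/99 = -5/9 - 455*1/99 = -5/9 - 455/99 = -170/33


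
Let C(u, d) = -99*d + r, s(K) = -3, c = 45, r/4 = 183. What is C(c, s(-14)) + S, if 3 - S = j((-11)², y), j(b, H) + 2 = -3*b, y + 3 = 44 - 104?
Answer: 1397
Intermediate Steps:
r = 732 (r = 4*183 = 732)
y = -63 (y = -3 + (44 - 104) = -3 - 60 = -63)
j(b, H) = -2 - 3*b
C(u, d) = 732 - 99*d (C(u, d) = -99*d + 732 = 732 - 99*d)
S = 368 (S = 3 - (-2 - 3*(-11)²) = 3 - (-2 - 3*121) = 3 - (-2 - 363) = 3 - 1*(-365) = 3 + 365 = 368)
C(c, s(-14)) + S = (732 - 99*(-3)) + 368 = (732 + 297) + 368 = 1029 + 368 = 1397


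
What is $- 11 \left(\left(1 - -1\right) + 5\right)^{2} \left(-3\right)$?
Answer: $1617$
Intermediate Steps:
$- 11 \left(\left(1 - -1\right) + 5\right)^{2} \left(-3\right) = - 11 \left(\left(1 + 1\right) + 5\right)^{2} \left(-3\right) = - 11 \left(2 + 5\right)^{2} \left(-3\right) = - 11 \cdot 7^{2} \left(-3\right) = - 11 \cdot 49 \left(-3\right) = \left(-11\right) \left(-147\right) = 1617$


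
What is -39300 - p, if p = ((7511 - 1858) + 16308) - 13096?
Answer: -48165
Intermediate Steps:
p = 8865 (p = (5653 + 16308) - 13096 = 21961 - 13096 = 8865)
-39300 - p = -39300 - 1*8865 = -39300 - 8865 = -48165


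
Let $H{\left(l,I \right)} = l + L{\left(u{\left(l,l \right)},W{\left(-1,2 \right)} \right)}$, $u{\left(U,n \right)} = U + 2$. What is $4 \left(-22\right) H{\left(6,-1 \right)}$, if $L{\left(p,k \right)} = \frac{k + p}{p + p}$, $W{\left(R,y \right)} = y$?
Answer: $-583$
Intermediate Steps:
$u{\left(U,n \right)} = 2 + U$
$L{\left(p,k \right)} = \frac{k + p}{2 p}$
$H{\left(l,I \right)} = l + \frac{4 + l}{2 \left(2 + l\right)}$ ($H{\left(l,I \right)} = l + \frac{2 + \left(2 + l\right)}{2 \left(2 + l\right)} = l + \frac{4 + l}{2 \left(2 + l\right)}$)
$4 \left(-22\right) H{\left(6,-1 \right)} = 4 \left(-22\right) \frac{2 + \frac{1}{2} \cdot 6 + 6 \left(2 + 6\right)}{2 + 6} = - 88 \frac{2 + 3 + 6 \cdot 8}{8} = - 88 \frac{2 + 3 + 48}{8} = - 88 \cdot \frac{1}{8} \cdot 53 = \left(-88\right) \frac{53}{8} = -583$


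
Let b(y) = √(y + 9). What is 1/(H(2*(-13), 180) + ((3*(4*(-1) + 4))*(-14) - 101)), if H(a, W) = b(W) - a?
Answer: -25/1812 - √21/1812 ≈ -0.016326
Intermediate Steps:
b(y) = √(9 + y)
H(a, W) = √(9 + W) - a
1/(H(2*(-13), 180) + ((3*(4*(-1) + 4))*(-14) - 101)) = 1/((√(9 + 180) - 2*(-13)) + ((3*(4*(-1) + 4))*(-14) - 101)) = 1/((√189 - 1*(-26)) + ((3*(-4 + 4))*(-14) - 101)) = 1/((3*√21 + 26) + ((3*0)*(-14) - 101)) = 1/((26 + 3*√21) + (0*(-14) - 101)) = 1/((26 + 3*√21) + (0 - 101)) = 1/((26 + 3*√21) - 101) = 1/(-75 + 3*√21)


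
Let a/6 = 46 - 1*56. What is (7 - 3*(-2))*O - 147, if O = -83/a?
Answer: -7741/60 ≈ -129.02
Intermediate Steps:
a = -60 (a = 6*(46 - 1*56) = 6*(46 - 56) = 6*(-10) = -60)
O = 83/60 (O = -83/(-60) = -83*(-1/60) = 83/60 ≈ 1.3833)
(7 - 3*(-2))*O - 147 = (7 - 3*(-2))*(83/60) - 147 = (7 + 6)*(83/60) - 147 = 13*(83/60) - 147 = 1079/60 - 147 = -7741/60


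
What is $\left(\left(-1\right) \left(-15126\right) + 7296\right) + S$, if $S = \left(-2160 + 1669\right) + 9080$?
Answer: $31011$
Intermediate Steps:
$S = 8589$ ($S = -491 + 9080 = 8589$)
$\left(\left(-1\right) \left(-15126\right) + 7296\right) + S = \left(\left(-1\right) \left(-15126\right) + 7296\right) + 8589 = \left(15126 + 7296\right) + 8589 = 22422 + 8589 = 31011$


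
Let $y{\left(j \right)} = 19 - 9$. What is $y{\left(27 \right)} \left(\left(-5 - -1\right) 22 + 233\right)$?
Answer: $1450$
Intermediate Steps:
$y{\left(j \right)} = 10$
$y{\left(27 \right)} \left(\left(-5 - -1\right) 22 + 233\right) = 10 \left(\left(-5 - -1\right) 22 + 233\right) = 10 \left(\left(-5 + 1\right) 22 + 233\right) = 10 \left(\left(-4\right) 22 + 233\right) = 10 \left(-88 + 233\right) = 10 \cdot 145 = 1450$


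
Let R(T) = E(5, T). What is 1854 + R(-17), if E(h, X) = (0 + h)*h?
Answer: 1879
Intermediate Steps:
E(h, X) = h² (E(h, X) = h*h = h²)
R(T) = 25 (R(T) = 5² = 25)
1854 + R(-17) = 1854 + 25 = 1879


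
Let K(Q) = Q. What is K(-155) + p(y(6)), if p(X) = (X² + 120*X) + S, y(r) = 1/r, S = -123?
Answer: -9287/36 ≈ -257.97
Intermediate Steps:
p(X) = -123 + X² + 120*X (p(X) = (X² + 120*X) - 123 = -123 + X² + 120*X)
K(-155) + p(y(6)) = -155 + (-123 + (1/6)² + 120/6) = -155 + (-123 + (⅙)² + 120*(⅙)) = -155 + (-123 + 1/36 + 20) = -155 - 3707/36 = -9287/36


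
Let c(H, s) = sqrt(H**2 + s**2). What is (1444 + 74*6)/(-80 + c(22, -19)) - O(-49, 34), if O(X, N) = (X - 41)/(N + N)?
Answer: -977077/37774 - 24544*sqrt(5)/5555 ≈ -35.746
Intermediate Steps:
O(X, N) = (-41 + X)/(2*N) (O(X, N) = (-41 + X)/((2*N)) = (-41 + X)*(1/(2*N)) = (-41 + X)/(2*N))
(1444 + 74*6)/(-80 + c(22, -19)) - O(-49, 34) = (1444 + 74*6)/(-80 + sqrt(22**2 + (-19)**2)) - (-41 - 49)/(2*34) = (1444 + 444)/(-80 + sqrt(484 + 361)) - (-90)/(2*34) = 1888/(-80 + sqrt(845)) - 1*(-45/34) = 1888/(-80 + 13*sqrt(5)) + 45/34 = 45/34 + 1888/(-80 + 13*sqrt(5))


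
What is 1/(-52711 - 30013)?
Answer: -1/82724 ≈ -1.2088e-5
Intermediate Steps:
1/(-52711 - 30013) = 1/(-82724) = -1/82724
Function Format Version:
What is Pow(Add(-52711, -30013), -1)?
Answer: Rational(-1, 82724) ≈ -1.2088e-5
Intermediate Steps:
Pow(Add(-52711, -30013), -1) = Pow(-82724, -1) = Rational(-1, 82724)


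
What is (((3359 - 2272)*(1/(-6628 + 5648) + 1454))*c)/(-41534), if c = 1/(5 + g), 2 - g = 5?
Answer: -1548886953/81406640 ≈ -19.027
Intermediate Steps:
g = -3 (g = 2 - 1*5 = 2 - 5 = -3)
c = ½ (c = 1/(5 - 3) = 1/2 = ½ ≈ 0.50000)
(((3359 - 2272)*(1/(-6628 + 5648) + 1454))*c)/(-41534) = (((3359 - 2272)*(1/(-6628 + 5648) + 1454))*(½))/(-41534) = ((1087*(1/(-980) + 1454))*(½))*(-1/41534) = ((1087*(-1/980 + 1454))*(½))*(-1/41534) = ((1087*(1424919/980))*(½))*(-1/41534) = ((1548886953/980)*(½))*(-1/41534) = (1548886953/1960)*(-1/41534) = -1548886953/81406640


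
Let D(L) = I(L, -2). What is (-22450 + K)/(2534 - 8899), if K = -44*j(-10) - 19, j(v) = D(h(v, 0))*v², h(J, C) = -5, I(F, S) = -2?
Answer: 13669/6365 ≈ 2.1475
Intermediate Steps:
D(L) = -2
j(v) = -2*v²
K = 8781 (K = -(-88)*(-10)² - 19 = -(-88)*100 - 19 = -44*(-200) - 19 = 8800 - 19 = 8781)
(-22450 + K)/(2534 - 8899) = (-22450 + 8781)/(2534 - 8899) = -13669/(-6365) = -13669*(-1/6365) = 13669/6365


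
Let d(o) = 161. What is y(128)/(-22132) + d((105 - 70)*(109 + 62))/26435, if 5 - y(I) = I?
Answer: 6814757/585059420 ≈ 0.011648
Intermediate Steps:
y(I) = 5 - I
y(128)/(-22132) + d((105 - 70)*(109 + 62))/26435 = (5 - 1*128)/(-22132) + 161/26435 = (5 - 128)*(-1/22132) + 161*(1/26435) = -123*(-1/22132) + 161/26435 = 123/22132 + 161/26435 = 6814757/585059420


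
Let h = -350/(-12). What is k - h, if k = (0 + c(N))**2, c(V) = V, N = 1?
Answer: -169/6 ≈ -28.167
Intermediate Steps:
k = 1 (k = (0 + 1)**2 = 1**2 = 1)
h = 175/6 (h = -350*(-1/12) = 175/6 ≈ 29.167)
k - h = 1 - 1*175/6 = 1 - 175/6 = -169/6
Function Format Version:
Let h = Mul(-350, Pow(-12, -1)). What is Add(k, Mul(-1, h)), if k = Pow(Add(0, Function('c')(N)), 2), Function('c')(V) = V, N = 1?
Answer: Rational(-169, 6) ≈ -28.167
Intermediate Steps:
k = 1 (k = Pow(Add(0, 1), 2) = Pow(1, 2) = 1)
h = Rational(175, 6) (h = Mul(-350, Rational(-1, 12)) = Rational(175, 6) ≈ 29.167)
Add(k, Mul(-1, h)) = Add(1, Mul(-1, Rational(175, 6))) = Add(1, Rational(-175, 6)) = Rational(-169, 6)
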